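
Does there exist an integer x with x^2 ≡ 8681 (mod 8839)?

no

8681 ≡ 1 (mod 4), so quadratic reciprocity gives (8681/8839) = (8839/8681). Reduce: 8839 ≡ 158 (mod 8681). Now have (158/8681).
Factor out 2: 158 = 2·79. Since 8681 ≡ 1 (mod 8), (2/8681) = +1. Now have (79/8681).
8681 ≡ 1 (mod 4), so quadratic reciprocity gives (79/8681) = (8681/79). Reduce: 8681 ≡ 70 (mod 79). Now have (70/79).
Factor out 2: 70 = 2·35. Since 79 ≡ 7 (mod 8), (2/79) = +1. Now have (35/79).
Both 35 ≡ 3 and 79 ≡ 3 (mod 4), so reciprocity gives (35/79) = -(79/35). Reduce: 79 ≡ 9 (mod 35). Now have -(9/35).
9 ≡ 1 (mod 4), so quadratic reciprocity gives (9/35) = (35/9). Reduce: 35 ≡ 8 (mod 9). Now have -(8/9).
Factor out 2: 8 = 2^3. Since 9 ≡ 1 (mod 8), (2/9) = +1, and (2/9)^3 = +1. Now have -(1/9).
(1/9) = 1. Collecting the sign factors: -1.
(8681/8839) = -1, and 8839 is prime, so 8681 is not a quadratic residue mod 8839.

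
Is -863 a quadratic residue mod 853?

yes

(-863|853)
  = (843|853)    [-863 ≡ 843 mod 853]
  = (853|843)    [QR: 853 ≡ 1 mod 4, sign kept]
  = (10|843)    [853 ≡ 10 mod 843]
  = -(5|843)    [843 ≡ 3 mod 8 ⇒ (2|843) = -1]
  = -(843|5)    [QR: 5 ≡ 1 mod 4, sign kept]
  = -(3|5)    [843 ≡ 3 mod 5]
  = -(5|3)    [QR: 5 ≡ 1 mod 4, sign kept]
  = -(2|3)    [5 ≡ 2 mod 3]
  = (1|3)    [3 ≡ 3 mod 8 ⇒ (2|3) = -1]
  = 1    [(1|3) = 1]
(-863|853) = 1, and 853 is prime, so -863 is a quadratic residue mod 853.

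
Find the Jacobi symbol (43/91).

Both 43 ≡ 3 and 91 ≡ 3 (mod 4), so reciprocity gives (43/91) = -(91/43). Reduce: 91 ≡ 5 (mod 43). Now have -(5/43).
5 ≡ 1 (mod 4), so quadratic reciprocity gives (5/43) = (43/5). Reduce: 43 ≡ 3 (mod 5). Now have -(3/5).
5 ≡ 1 (mod 4), so quadratic reciprocity gives (3/5) = (5/3). Reduce: 5 ≡ 2 (mod 3). Now have -(2/3).
Factor out 2: 2 = 2. Since 3 ≡ 3 (mod 8), (2/3) = -1. Now have (1/3).
(1/3) = 1. Collecting the sign factors: 1.

1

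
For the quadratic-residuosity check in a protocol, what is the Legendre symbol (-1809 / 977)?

-1

(-1809 / 977)
  = (145 / 977)    [-1809 ≡ 145 mod 977]
  = (977 / 145)    [QR: 145 ≡ 1 mod 4, sign kept]
  = (107 / 145)    [977 ≡ 107 mod 145]
  = (145 / 107)    [QR: 145 ≡ 1 mod 4, sign kept]
  = (38 / 107)    [145 ≡ 38 mod 107]
  = -(19 / 107)    [107 ≡ 3 mod 8 ⇒ (2 / 107) = -1]
  = (107 / 19)    [QR: both ≡ 3 mod 4, sign flips]
  = (12 / 19)    [107 ≡ 12 mod 19]
  = (3 / 19)    [19 ≡ 3 mod 8 ⇒ (2 / 19)^2 = +1]
  = -(19 / 3)    [QR: both ≡ 3 mod 4, sign flips]
  = -(1 / 3)    [19 ≡ 1 mod 3]
  = -1    [(1 / 3) = 1]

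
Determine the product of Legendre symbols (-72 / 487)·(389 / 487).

1

By multiplicativity, (-72·389 / 487) = (-72 / 487)·(389 / 487).
First factor (-72 / 487):
(-72 / 487)
  = (415 / 487)    [-72 ≡ 415 mod 487]
  = -(487 / 415)    [QR: both ≡ 3 mod 4, sign flips]
  = -(72 / 415)    [487 ≡ 72 mod 415]
  = -(9 / 415)    [415 ≡ 7 mod 8 ⇒ (2 / 415)^3 = +1]
  = -(415 / 9)    [QR: 9 ≡ 1 mod 4, sign kept]
  = -(1 / 9)    [415 ≡ 1 mod 9]
  = -1    [(1 / 9) = 1]
Second factor (389 / 487):
(389 / 487)
  = (487 / 389)    [QR: 389 ≡ 1 mod 4, sign kept]
  = (98 / 389)    [487 ≡ 98 mod 389]
  = -(49 / 389)    [389 ≡ 5 mod 8 ⇒ (2 / 389) = -1]
  = -(389 / 49)    [QR: 49 ≡ 1 mod 4, sign kept]
  = -(46 / 49)    [389 ≡ 46 mod 49]
  = -(23 / 49)    [49 ≡ 1 mod 8 ⇒ (2 / 49) = +1]
  = -(49 / 23)    [QR: 49 ≡ 1 mod 4, sign kept]
  = -(3 / 23)    [49 ≡ 3 mod 23]
  = (23 / 3)    [QR: both ≡ 3 mod 4, sign flips]
  = (2 / 3)    [23 ≡ 2 mod 3]
  = -(1 / 3)    [3 ≡ 3 mod 8 ⇒ (2 / 3) = -1]
  = -1    [(1 / 3) = 1]
Product: (-1)·(-1) = 1.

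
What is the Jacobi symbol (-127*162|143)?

By multiplicativity, (-127·162|143) = (-127|143)·(162|143).
First factor (-127|143):
Reduce the numerator: -127 ≡ 16 (mod 143), so (-127|143) = (16|143).
Factor out 2: 16 = 2^4. Since 143 ≡ 7 (mod 8), (2|143) = +1, and (2|143)^4 = +1. Now have (1|143).
(1|143) = 1. Collecting the sign factors: 1.
Second factor (162|143):
Reduce the numerator: 162 ≡ 19 (mod 143), so (162|143) = (19|143).
Both 19 ≡ 3 and 143 ≡ 3 (mod 4), so reciprocity gives (19|143) = -(143|19). Reduce: 143 ≡ 10 (mod 19). Now have -(10|19).
Factor out 2: 10 = 2·5. Since 19 ≡ 3 (mod 8), (2|19) = -1. Now have (5|19).
5 ≡ 1 (mod 4), so quadratic reciprocity gives (5|19) = (19|5). Reduce: 19 ≡ 4 (mod 5). Now have (4|5).
Factor out 2: 4 = 2^2. Since 5 ≡ 5 (mod 8), (2|5) = -1, and (2|5)^2 = +1. Now have (1|5).
(1|5) = 1. Collecting the sign factors: 1.
Product: (1)·(1) = 1.

1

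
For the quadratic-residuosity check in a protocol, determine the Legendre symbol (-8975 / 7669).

-1

(-8975 / 7669)
  = (6363 / 7669)    [-8975 ≡ 6363 mod 7669]
  = (7669 / 6363)    [QR: 7669 ≡ 1 mod 4, sign kept]
  = (1306 / 6363)    [7669 ≡ 1306 mod 6363]
  = -(653 / 6363)    [6363 ≡ 3 mod 8 ⇒ (2 / 6363) = -1]
  = -(6363 / 653)    [QR: 653 ≡ 1 mod 4, sign kept]
  = -(486 / 653)    [6363 ≡ 486 mod 653]
  = (243 / 653)    [653 ≡ 5 mod 8 ⇒ (2 / 653) = -1]
  = (653 / 243)    [QR: 653 ≡ 1 mod 4, sign kept]
  = (167 / 243)    [653 ≡ 167 mod 243]
  = -(243 / 167)    [QR: both ≡ 3 mod 4, sign flips]
  = -(76 / 167)    [243 ≡ 76 mod 167]
  = -(19 / 167)    [167 ≡ 7 mod 8 ⇒ (2 / 167)^2 = +1]
  = (167 / 19)    [QR: both ≡ 3 mod 4, sign flips]
  = (15 / 19)    [167 ≡ 15 mod 19]
  = -(19 / 15)    [QR: both ≡ 3 mod 4, sign flips]
  = -(4 / 15)    [19 ≡ 4 mod 15]
  = -(1 / 15)    [15 ≡ 7 mod 8 ⇒ (2 / 15)^2 = +1]
  = -1    [(1 / 15) = 1]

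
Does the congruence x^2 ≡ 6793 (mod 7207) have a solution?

6793 ≡ 1 (mod 4), so quadratic reciprocity gives (6793/7207) = (7207/6793). Reduce: 7207 ≡ 414 (mod 6793). Now have (414/6793).
Factor out 2: 414 = 2·207. Since 6793 ≡ 1 (mod 8), (2/6793) = +1. Now have (207/6793).
6793 ≡ 1 (mod 4), so quadratic reciprocity gives (207/6793) = (6793/207). Reduce: 6793 ≡ 169 (mod 207). Now have (169/207).
169 ≡ 1 (mod 4), so quadratic reciprocity gives (169/207) = (207/169). Reduce: 207 ≡ 38 (mod 169). Now have (38/169).
Factor out 2: 38 = 2·19. Since 169 ≡ 1 (mod 8), (2/169) = +1. Now have (19/169).
169 ≡ 1 (mod 4), so quadratic reciprocity gives (19/169) = (169/19). Reduce: 169 ≡ 17 (mod 19). Now have (17/19).
17 ≡ 1 (mod 4), so quadratic reciprocity gives (17/19) = (19/17). Reduce: 19 ≡ 2 (mod 17). Now have (2/17).
Factor out 2: 2 = 2. Since 17 ≡ 1 (mod 8), (2/17) = +1. Now have (1/17).
(1/17) = 1. Collecting the sign factors: 1.
The Legendre symbol is 1, so x^2 ≡ 6793 (mod 7207) has solution.

yes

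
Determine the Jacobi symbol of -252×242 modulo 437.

1

By multiplicativity, (-252·242/437) = (-252/437)·(242/437).
First factor (-252/437):
(-252/437)
  = (252/437)    [437 ≡ 1 mod 4 ⇒ (-1/437) = +1]
  = (63/437)    [437 ≡ 5 mod 8 ⇒ (2/437)^2 = +1]
  = (437/63)    [QR: 437 ≡ 1 mod 4, sign kept]
  = (59/63)    [437 ≡ 59 mod 63]
  = -(63/59)    [QR: both ≡ 3 mod 4, sign flips]
  = -(4/59)    [63 ≡ 4 mod 59]
  = -(1/59)    [59 ≡ 3 mod 8 ⇒ (2/59)^2 = +1]
  = -1    [(1/59) = 1]
Second factor (242/437):
(242/437)
  = -(121/437)    [437 ≡ 5 mod 8 ⇒ (2/437) = -1]
  = -(437/121)    [QR: 121 ≡ 1 mod 4, sign kept]
  = -(74/121)    [437 ≡ 74 mod 121]
  = -(37/121)    [121 ≡ 1 mod 8 ⇒ (2/121) = +1]
  = -(121/37)    [QR: 37 ≡ 1 mod 4, sign kept]
  = -(10/37)    [121 ≡ 10 mod 37]
  = (5/37)    [37 ≡ 5 mod 8 ⇒ (2/37) = -1]
  = (37/5)    [QR: 5 ≡ 1 mod 4, sign kept]
  = (2/5)    [37 ≡ 2 mod 5]
  = -(1/5)    [5 ≡ 5 mod 8 ⇒ (2/5) = -1]
  = -1    [(1/5) = 1]
Product: (-1)·(-1) = 1.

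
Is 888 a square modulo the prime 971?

Factor out 2: 888 = 2^3·111. Since 971 ≡ 3 (mod 8), (2/971) = -1, and (2/971)^3 = -1. Now have -(111/971).
Both 111 ≡ 3 and 971 ≡ 3 (mod 4), so reciprocity gives (111/971) = -(971/111). Reduce: 971 ≡ 83 (mod 111). Now have (83/111).
Both 83 ≡ 3 and 111 ≡ 3 (mod 4), so reciprocity gives (83/111) = -(111/83). Reduce: 111 ≡ 28 (mod 83). Now have -(28/83).
Factor out 2: 28 = 2^2·7. Since 83 ≡ 3 (mod 8), (2/83) = -1, and (2/83)^2 = +1. Now have -(7/83).
Both 7 ≡ 3 and 83 ≡ 3 (mod 4), so reciprocity gives (7/83) = -(83/7). Reduce: 83 ≡ 6 (mod 7). Now have (6/7).
Factor out 2: 6 = 2·3. Since 7 ≡ 7 (mod 8), (2/7) = +1. Now have (3/7).
Both 3 ≡ 3 and 7 ≡ 3 (mod 4), so reciprocity gives (3/7) = -(7/3). Reduce: 7 ≡ 1 (mod 3). Now have -(1/3).
(1/3) = 1. Collecting the sign factors: -1.
The Legendre symbol is -1, so x^2 ≡ 888 (mod 971) has no solution.

no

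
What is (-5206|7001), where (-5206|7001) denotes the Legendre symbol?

Reduce the numerator: -5206 ≡ 1795 (mod 7001), so (-5206|7001) = (1795|7001).
7001 ≡ 1 (mod 4), so quadratic reciprocity gives (1795|7001) = (7001|1795). Reduce: 7001 ≡ 1616 (mod 1795). Now have (1616|1795).
Factor out 2: 1616 = 2^4·101. Since 1795 ≡ 3 (mod 8), (2|1795) = -1, and (2|1795)^4 = +1. Now have (101|1795).
101 ≡ 1 (mod 4), so quadratic reciprocity gives (101|1795) = (1795|101). Reduce: 1795 ≡ 78 (mod 101). Now have (78|101).
Factor out 2: 78 = 2·39. Since 101 ≡ 5 (mod 8), (2|101) = -1. Now have -(39|101).
101 ≡ 1 (mod 4), so quadratic reciprocity gives (39|101) = (101|39). Reduce: 101 ≡ 23 (mod 39). Now have -(23|39).
Both 23 ≡ 3 and 39 ≡ 3 (mod 4), so reciprocity gives (23|39) = -(39|23). Reduce: 39 ≡ 16 (mod 23). Now have (16|23).
Factor out 2: 16 = 2^4. Since 23 ≡ 7 (mod 8), (2|23) = +1, and (2|23)^4 = +1. Now have (1|23).
(1|23) = 1. Collecting the sign factors: 1.

1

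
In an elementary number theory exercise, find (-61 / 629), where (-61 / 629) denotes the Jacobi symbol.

Reduce the numerator: -61 ≡ 568 (mod 629), so (-61 / 629) = (568 / 629).
Factor out 2: 568 = 2^3·71. Since 629 ≡ 5 (mod 8), (2 / 629) = -1, and (2 / 629)^3 = -1. Now have -(71 / 629).
629 ≡ 1 (mod 4), so quadratic reciprocity gives (71 / 629) = (629 / 71). Reduce: 629 ≡ 61 (mod 71). Now have -(61 / 71).
61 ≡ 1 (mod 4), so quadratic reciprocity gives (61 / 71) = (71 / 61). Reduce: 71 ≡ 10 (mod 61). Now have -(10 / 61).
Factor out 2: 10 = 2·5. Since 61 ≡ 5 (mod 8), (2 / 61) = -1. Now have (5 / 61).
5 ≡ 1 (mod 4), so quadratic reciprocity gives (5 / 61) = (61 / 5). Reduce: 61 ≡ 1 (mod 5). Now have (1 / 5).
(1 / 5) = 1. Collecting the sign factors: 1.

1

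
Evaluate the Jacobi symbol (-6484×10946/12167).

-1

By multiplicativity, (-6484·10946/12167) = (-6484/12167)·(10946/12167).
First factor (-6484/12167):
Reduce the numerator: -6484 ≡ 5683 (mod 12167), so (-6484/12167) = (5683/12167).
Both 5683 ≡ 3 and 12167 ≡ 3 (mod 4), so reciprocity gives (5683/12167) = -(12167/5683). Reduce: 12167 ≡ 801 (mod 5683). Now have -(801/5683).
801 ≡ 1 (mod 4), so quadratic reciprocity gives (801/5683) = (5683/801). Reduce: 5683 ≡ 76 (mod 801). Now have -(76/801).
Factor out 2: 76 = 2^2·19. Since 801 ≡ 1 (mod 8), (2/801) = +1, and (2/801)^2 = +1. Now have -(19/801).
801 ≡ 1 (mod 4), so quadratic reciprocity gives (19/801) = (801/19). Reduce: 801 ≡ 3 (mod 19). Now have -(3/19).
Both 3 ≡ 3 and 19 ≡ 3 (mod 4), so reciprocity gives (3/19) = -(19/3). Reduce: 19 ≡ 1 (mod 3). Now have (1/3).
(1/3) = 1. Collecting the sign factors: 1.
Second factor (10946/12167):
Factor out 2: 10946 = 2·5473. Since 12167 ≡ 7 (mod 8), (2/12167) = +1. Now have (5473/12167).
5473 ≡ 1 (mod 4), so quadratic reciprocity gives (5473/12167) = (12167/5473). Reduce: 12167 ≡ 1221 (mod 5473). Now have (1221/5473).
1221 ≡ 1 (mod 4), so quadratic reciprocity gives (1221/5473) = (5473/1221). Reduce: 5473 ≡ 589 (mod 1221). Now have (589/1221).
589 ≡ 1 (mod 4), so quadratic reciprocity gives (589/1221) = (1221/589). Reduce: 1221 ≡ 43 (mod 589). Now have (43/589).
589 ≡ 1 (mod 4), so quadratic reciprocity gives (43/589) = (589/43). Reduce: 589 ≡ 30 (mod 43). Now have (30/43).
Factor out 2: 30 = 2·15. Since 43 ≡ 3 (mod 8), (2/43) = -1. Now have -(15/43).
Both 15 ≡ 3 and 43 ≡ 3 (mod 4), so reciprocity gives (15/43) = -(43/15). Reduce: 43 ≡ 13 (mod 15). Now have (13/15).
13 ≡ 1 (mod 4), so quadratic reciprocity gives (13/15) = (15/13). Reduce: 15 ≡ 2 (mod 13). Now have (2/13).
Factor out 2: 2 = 2. Since 13 ≡ 5 (mod 8), (2/13) = -1. Now have -(1/13).
(1/13) = 1. Collecting the sign factors: -1.
Product: (1)·(-1) = -1.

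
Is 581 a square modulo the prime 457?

(581/457)
  = (124/457)    [581 ≡ 124 mod 457]
  = (31/457)    [457 ≡ 1 mod 8 ⇒ (2/457)^2 = +1]
  = (457/31)    [QR: 457 ≡ 1 mod 4, sign kept]
  = (23/31)    [457 ≡ 23 mod 31]
  = -(31/23)    [QR: both ≡ 3 mod 4, sign flips]
  = -(8/23)    [31 ≡ 8 mod 23]
  = -(1/23)    [23 ≡ 7 mod 8 ⇒ (2/23)^3 = +1]
  = -1    [(1/23) = 1]
(581/457) = -1, and 457 is prime, so 581 is not a quadratic residue mod 457.

no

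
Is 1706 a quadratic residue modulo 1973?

yes

(1706/1973)
  = -(853/1973)    [1973 ≡ 5 mod 8 ⇒ (2/1973) = -1]
  = -(1973/853)    [QR: 853 ≡ 1 mod 4, sign kept]
  = -(267/853)    [1973 ≡ 267 mod 853]
  = -(853/267)    [QR: 853 ≡ 1 mod 4, sign kept]
  = -(52/267)    [853 ≡ 52 mod 267]
  = -(13/267)    [267 ≡ 3 mod 8 ⇒ (2/267)^2 = +1]
  = -(267/13)    [QR: 13 ≡ 1 mod 4, sign kept]
  = -(7/13)    [267 ≡ 7 mod 13]
  = -(13/7)    [QR: 13 ≡ 1 mod 4, sign kept]
  = -(6/7)    [13 ≡ 6 mod 7]
  = -(3/7)    [7 ≡ 7 mod 8 ⇒ (2/7) = +1]
  = (7/3)    [QR: both ≡ 3 mod 4, sign flips]
  = (1/3)    [7 ≡ 1 mod 3]
  = 1    [(1/3) = 1]
(1706/1973) = 1, and 1973 is prime, so 1706 is a quadratic residue mod 1973.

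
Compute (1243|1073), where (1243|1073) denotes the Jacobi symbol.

-1

Reduce the numerator: 1243 ≡ 170 (mod 1073), so (1243|1073) = (170|1073).
Factor out 2: 170 = 2·85. Since 1073 ≡ 1 (mod 8), (2|1073) = +1. Now have (85|1073).
85 ≡ 1 (mod 4), so quadratic reciprocity gives (85|1073) = (1073|85). Reduce: 1073 ≡ 53 (mod 85). Now have (53|85).
53 ≡ 1 (mod 4), so quadratic reciprocity gives (53|85) = (85|53). Reduce: 85 ≡ 32 (mod 53). Now have (32|53).
Factor out 2: 32 = 2^5. Since 53 ≡ 5 (mod 8), (2|53) = -1, and (2|53)^5 = -1. Now have -(1|53).
(1|53) = 1. Collecting the sign factors: -1.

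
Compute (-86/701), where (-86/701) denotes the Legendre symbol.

-1

Reduce the numerator: -86 ≡ 615 (mod 701), so (-86/701) = (615/701).
701 ≡ 1 (mod 4), so quadratic reciprocity gives (615/701) = (701/615). Reduce: 701 ≡ 86 (mod 615). Now have (86/615).
Factor out 2: 86 = 2·43. Since 615 ≡ 7 (mod 8), (2/615) = +1. Now have (43/615).
Both 43 ≡ 3 and 615 ≡ 3 (mod 4), so reciprocity gives (43/615) = -(615/43). Reduce: 615 ≡ 13 (mod 43). Now have -(13/43).
13 ≡ 1 (mod 4), so quadratic reciprocity gives (13/43) = (43/13). Reduce: 43 ≡ 4 (mod 13). Now have -(4/13).
Factor out 2: 4 = 2^2. Since 13 ≡ 5 (mod 8), (2/13) = -1, and (2/13)^2 = +1. Now have -(1/13).
(1/13) = 1. Collecting the sign factors: -1.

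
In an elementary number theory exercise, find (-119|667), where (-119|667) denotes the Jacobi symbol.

Reduce the numerator: -119 ≡ 548 (mod 667), so (-119|667) = (548|667).
Factor out 2: 548 = 2^2·137. Since 667 ≡ 3 (mod 8), (2|667) = -1, and (2|667)^2 = +1. Now have (137|667).
137 ≡ 1 (mod 4), so quadratic reciprocity gives (137|667) = (667|137). Reduce: 667 ≡ 119 (mod 137). Now have (119|137).
137 ≡ 1 (mod 4), so quadratic reciprocity gives (119|137) = (137|119). Reduce: 137 ≡ 18 (mod 119). Now have (18|119).
Factor out 2: 18 = 2·9. Since 119 ≡ 7 (mod 8), (2|119) = +1. Now have (9|119).
9 ≡ 1 (mod 4), so quadratic reciprocity gives (9|119) = (119|9). Reduce: 119 ≡ 2 (mod 9). Now have (2|9).
Factor out 2: 2 = 2. Since 9 ≡ 1 (mod 8), (2|9) = +1. Now have (1|9).
(1|9) = 1. Collecting the sign factors: 1.

1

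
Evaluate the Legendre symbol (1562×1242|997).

By multiplicativity, (1562·1242|997) = (1562|997)·(1242|997).
First factor (1562|997):
Reduce the numerator: 1562 ≡ 565 (mod 997), so (1562|997) = (565|997).
565 ≡ 1 (mod 4), so quadratic reciprocity gives (565|997) = (997|565). Reduce: 997 ≡ 432 (mod 565). Now have (432|565).
Factor out 2: 432 = 2^4·27. Since 565 ≡ 5 (mod 8), (2|565) = -1, and (2|565)^4 = +1. Now have (27|565).
565 ≡ 1 (mod 4), so quadratic reciprocity gives (27|565) = (565|27). Reduce: 565 ≡ 25 (mod 27). Now have (25|27).
25 ≡ 1 (mod 4), so quadratic reciprocity gives (25|27) = (27|25). Reduce: 27 ≡ 2 (mod 25). Now have (2|25).
Factor out 2: 2 = 2. Since 25 ≡ 1 (mod 8), (2|25) = +1. Now have (1|25).
(1|25) = 1. Collecting the sign factors: 1.
Second factor (1242|997):
Reduce the numerator: 1242 ≡ 245 (mod 997), so (1242|997) = (245|997).
245 ≡ 1 (mod 4), so quadratic reciprocity gives (245|997) = (997|245). Reduce: 997 ≡ 17 (mod 245). Now have (17|245).
17 ≡ 1 (mod 4), so quadratic reciprocity gives (17|245) = (245|17). Reduce: 245 ≡ 7 (mod 17). Now have (7|17).
17 ≡ 1 (mod 4), so quadratic reciprocity gives (7|17) = (17|7). Reduce: 17 ≡ 3 (mod 7). Now have (3|7).
Both 3 ≡ 3 and 7 ≡ 3 (mod 4), so reciprocity gives (3|7) = -(7|3). Reduce: 7 ≡ 1 (mod 3). Now have -(1|3).
(1|3) = 1. Collecting the sign factors: -1.
Product: (1)·(-1) = -1.

-1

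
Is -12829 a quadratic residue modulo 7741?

yes

Pull out -1: (-12829|7741) = (-1|7741)·(12829|7741). Since 7741 ≡ 1 (mod 4), (-1|7741) = +1. Now have (12829|7741).
Reduce the numerator: 12829 ≡ 5088 (mod 7741), so (12829|7741) = (5088|7741).
Factor out 2: 5088 = 2^5·159. Since 7741 ≡ 5 (mod 8), (2|7741) = -1, and (2|7741)^5 = -1. Now have -(159|7741).
7741 ≡ 1 (mod 4), so quadratic reciprocity gives (159|7741) = (7741|159). Reduce: 7741 ≡ 109 (mod 159). Now have -(109|159).
109 ≡ 1 (mod 4), so quadratic reciprocity gives (109|159) = (159|109). Reduce: 159 ≡ 50 (mod 109). Now have -(50|109).
Factor out 2: 50 = 2·25. Since 109 ≡ 5 (mod 8), (2|109) = -1. Now have (25|109).
25 ≡ 1 (mod 4), so quadratic reciprocity gives (25|109) = (109|25). Reduce: 109 ≡ 9 (mod 25). Now have (9|25).
9 ≡ 1 (mod 4), so quadratic reciprocity gives (9|25) = (25|9). Reduce: 25 ≡ 7 (mod 9). Now have (7|9).
9 ≡ 1 (mod 4), so quadratic reciprocity gives (7|9) = (9|7). Reduce: 9 ≡ 2 (mod 7). Now have (2|7).
Factor out 2: 2 = 2. Since 7 ≡ 7 (mod 8), (2|7) = +1. Now have (1|7).
(1|7) = 1. Collecting the sign factors: 1.
(-12829|7741) = 1, and 7741 is prime, so -12829 is a quadratic residue mod 7741.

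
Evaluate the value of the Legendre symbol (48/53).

Factor out 2: 48 = 2^4·3. Since 53 ≡ 5 (mod 8), (2/53) = -1, and (2/53)^4 = +1. Now have (3/53).
53 ≡ 1 (mod 4), so quadratic reciprocity gives (3/53) = (53/3). Reduce: 53 ≡ 2 (mod 3). Now have (2/3).
Factor out 2: 2 = 2. Since 3 ≡ 3 (mod 8), (2/3) = -1. Now have -(1/3).
(1/3) = 1. Collecting the sign factors: -1.

-1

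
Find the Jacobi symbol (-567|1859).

1

Reduce the numerator: -567 ≡ 1292 (mod 1859), so (-567|1859) = (1292|1859).
Factor out 2: 1292 = 2^2·323. Since 1859 ≡ 3 (mod 8), (2|1859) = -1, and (2|1859)^2 = +1. Now have (323|1859).
Both 323 ≡ 3 and 1859 ≡ 3 (mod 4), so reciprocity gives (323|1859) = -(1859|323). Reduce: 1859 ≡ 244 (mod 323). Now have -(244|323).
Factor out 2: 244 = 2^2·61. Since 323 ≡ 3 (mod 8), (2|323) = -1, and (2|323)^2 = +1. Now have -(61|323).
61 ≡ 1 (mod 4), so quadratic reciprocity gives (61|323) = (323|61). Reduce: 323 ≡ 18 (mod 61). Now have -(18|61).
Factor out 2: 18 = 2·9. Since 61 ≡ 5 (mod 8), (2|61) = -1. Now have (9|61).
9 ≡ 1 (mod 4), so quadratic reciprocity gives (9|61) = (61|9). Reduce: 61 ≡ 7 (mod 9). Now have (7|9).
9 ≡ 1 (mod 4), so quadratic reciprocity gives (7|9) = (9|7). Reduce: 9 ≡ 2 (mod 7). Now have (2|7).
Factor out 2: 2 = 2. Since 7 ≡ 7 (mod 8), (2|7) = +1. Now have (1|7).
(1|7) = 1. Collecting the sign factors: 1.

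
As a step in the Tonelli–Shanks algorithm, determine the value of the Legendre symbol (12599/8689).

Reduce the numerator: 12599 ≡ 3910 (mod 8689), so (12599/8689) = (3910/8689).
Factor out 2: 3910 = 2·1955. Since 8689 ≡ 1 (mod 8), (2/8689) = +1. Now have (1955/8689).
8689 ≡ 1 (mod 4), so quadratic reciprocity gives (1955/8689) = (8689/1955). Reduce: 8689 ≡ 869 (mod 1955). Now have (869/1955).
869 ≡ 1 (mod 4), so quadratic reciprocity gives (869/1955) = (1955/869). Reduce: 1955 ≡ 217 (mod 869). Now have (217/869).
217 ≡ 1 (mod 4), so quadratic reciprocity gives (217/869) = (869/217). Reduce: 869 ≡ 1 (mod 217). Now have (1/217).
(1/217) = 1. Collecting the sign factors: 1.

1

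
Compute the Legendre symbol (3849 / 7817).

1

(3849 / 7817)
  = (7817 / 3849)    [QR: 3849 ≡ 1 mod 4, sign kept]
  = (119 / 3849)    [7817 ≡ 119 mod 3849]
  = (3849 / 119)    [QR: 3849 ≡ 1 mod 4, sign kept]
  = (41 / 119)    [3849 ≡ 41 mod 119]
  = (119 / 41)    [QR: 41 ≡ 1 mod 4, sign kept]
  = (37 / 41)    [119 ≡ 37 mod 41]
  = (41 / 37)    [QR: 37 ≡ 1 mod 4, sign kept]
  = (4 / 37)    [41 ≡ 4 mod 37]
  = (1 / 37)    [37 ≡ 5 mod 8 ⇒ (2 / 37)^2 = +1]
  = 1    [(1 / 37) = 1]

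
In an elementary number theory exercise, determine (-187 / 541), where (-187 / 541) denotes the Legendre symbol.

1

Reduce the numerator: -187 ≡ 354 (mod 541), so (-187 / 541) = (354 / 541).
Factor out 2: 354 = 2·177. Since 541 ≡ 5 (mod 8), (2 / 541) = -1. Now have -(177 / 541).
177 ≡ 1 (mod 4), so quadratic reciprocity gives (177 / 541) = (541 / 177). Reduce: 541 ≡ 10 (mod 177). Now have -(10 / 177).
Factor out 2: 10 = 2·5. Since 177 ≡ 1 (mod 8), (2 / 177) = +1. Now have -(5 / 177).
5 ≡ 1 (mod 4), so quadratic reciprocity gives (5 / 177) = (177 / 5). Reduce: 177 ≡ 2 (mod 5). Now have -(2 / 5).
Factor out 2: 2 = 2. Since 5 ≡ 5 (mod 8), (2 / 5) = -1. Now have (1 / 5).
(1 / 5) = 1. Collecting the sign factors: 1.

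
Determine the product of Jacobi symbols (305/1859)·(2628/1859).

1

By multiplicativity, (305·2628/1859) = (305/1859)·(2628/1859).
First factor (305/1859):
(305/1859)
  = (1859/305)    [QR: 305 ≡ 1 mod 4, sign kept]
  = (29/305)    [1859 ≡ 29 mod 305]
  = (305/29)    [QR: 29 ≡ 1 mod 4, sign kept]
  = (15/29)    [305 ≡ 15 mod 29]
  = (29/15)    [QR: 29 ≡ 1 mod 4, sign kept]
  = (14/15)    [29 ≡ 14 mod 15]
  = (7/15)    [15 ≡ 7 mod 8 ⇒ (2/15) = +1]
  = -(15/7)    [QR: both ≡ 3 mod 4, sign flips]
  = -(1/7)    [15 ≡ 1 mod 7]
  = -1    [(1/7) = 1]
Second factor (2628/1859):
(2628/1859)
  = (769/1859)    [2628 ≡ 769 mod 1859]
  = (1859/769)    [QR: 769 ≡ 1 mod 4, sign kept]
  = (321/769)    [1859 ≡ 321 mod 769]
  = (769/321)    [QR: 321 ≡ 1 mod 4, sign kept]
  = (127/321)    [769 ≡ 127 mod 321]
  = (321/127)    [QR: 321 ≡ 1 mod 4, sign kept]
  = (67/127)    [321 ≡ 67 mod 127]
  = -(127/67)    [QR: both ≡ 3 mod 4, sign flips]
  = -(60/67)    [127 ≡ 60 mod 67]
  = -(15/67)    [67 ≡ 3 mod 8 ⇒ (2/67)^2 = +1]
  = (67/15)    [QR: both ≡ 3 mod 4, sign flips]
  = (7/15)    [67 ≡ 7 mod 15]
  = -(15/7)    [QR: both ≡ 3 mod 4, sign flips]
  = -(1/7)    [15 ≡ 1 mod 7]
  = -1    [(1/7) = 1]
Product: (-1)·(-1) = 1.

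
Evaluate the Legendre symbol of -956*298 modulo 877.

-1

By multiplicativity, (-956·298 / 877) = (-956 / 877)·(298 / 877).
First factor (-956 / 877):
Pull out -1: (-956 / 877) = (-1 / 877)·(956 / 877). Since 877 ≡ 1 (mod 4), (-1 / 877) = +1. Now have (956 / 877).
Reduce the numerator: 956 ≡ 79 (mod 877), so (956 / 877) = (79 / 877).
877 ≡ 1 (mod 4), so quadratic reciprocity gives (79 / 877) = (877 / 79). Reduce: 877 ≡ 8 (mod 79). Now have (8 / 79).
Factor out 2: 8 = 2^3. Since 79 ≡ 7 (mod 8), (2 / 79) = +1, and (2 / 79)^3 = +1. Now have (1 / 79).
(1 / 79) = 1. Collecting the sign factors: 1.
Second factor (298 / 877):
Factor out 2: 298 = 2·149. Since 877 ≡ 5 (mod 8), (2 / 877) = -1. Now have -(149 / 877).
149 ≡ 1 (mod 4), so quadratic reciprocity gives (149 / 877) = (877 / 149). Reduce: 877 ≡ 132 (mod 149). Now have -(132 / 149).
Factor out 2: 132 = 2^2·33. Since 149 ≡ 5 (mod 8), (2 / 149) = -1, and (2 / 149)^2 = +1. Now have -(33 / 149).
33 ≡ 1 (mod 4), so quadratic reciprocity gives (33 / 149) = (149 / 33). Reduce: 149 ≡ 17 (mod 33). Now have -(17 / 33).
17 ≡ 1 (mod 4), so quadratic reciprocity gives (17 / 33) = (33 / 17). Reduce: 33 ≡ 16 (mod 17). Now have -(16 / 17).
Factor out 2: 16 = 2^4. Since 17 ≡ 1 (mod 8), (2 / 17) = +1, and (2 / 17)^4 = +1. Now have -(1 / 17).
(1 / 17) = 1. Collecting the sign factors: -1.
Product: (1)·(-1) = -1.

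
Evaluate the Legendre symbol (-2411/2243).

Pull out -1: (-2411/2243) = (-1/2243)·(2411/2243). Since 2243 ≡ 3 (mod 4), (-1/2243) = -1. Now have -(2411/2243).
Reduce the numerator: 2411 ≡ 168 (mod 2243), so (2411/2243) = (168/2243).
Factor out 2: 168 = 2^3·21. Since 2243 ≡ 3 (mod 8), (2/2243) = -1, and (2/2243)^3 = -1. Now have (21/2243).
21 ≡ 1 (mod 4), so quadratic reciprocity gives (21/2243) = (2243/21). Reduce: 2243 ≡ 17 (mod 21). Now have (17/21).
17 ≡ 1 (mod 4), so quadratic reciprocity gives (17/21) = (21/17). Reduce: 21 ≡ 4 (mod 17). Now have (4/17).
Factor out 2: 4 = 2^2. Since 17 ≡ 1 (mod 8), (2/17) = +1, and (2/17)^2 = +1. Now have (1/17).
(1/17) = 1. Collecting the sign factors: 1.

1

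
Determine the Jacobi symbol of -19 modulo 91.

-1

Reduce the numerator: -19 ≡ 72 (mod 91), so (-19|91) = (72|91).
Factor out 2: 72 = 2^3·9. Since 91 ≡ 3 (mod 8), (2|91) = -1, and (2|91)^3 = -1. Now have -(9|91).
9 ≡ 1 (mod 4), so quadratic reciprocity gives (9|91) = (91|9). Reduce: 91 ≡ 1 (mod 9). Now have -(1|9).
(1|9) = 1. Collecting the sign factors: -1.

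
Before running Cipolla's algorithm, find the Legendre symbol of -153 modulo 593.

1

(-153/593)
  = (440/593)    [-153 ≡ 440 mod 593]
  = (55/593)    [593 ≡ 1 mod 8 ⇒ (2/593)^3 = +1]
  = (593/55)    [QR: 593 ≡ 1 mod 4, sign kept]
  = (43/55)    [593 ≡ 43 mod 55]
  = -(55/43)    [QR: both ≡ 3 mod 4, sign flips]
  = -(12/43)    [55 ≡ 12 mod 43]
  = -(3/43)    [43 ≡ 3 mod 8 ⇒ (2/43)^2 = +1]
  = (43/3)    [QR: both ≡ 3 mod 4, sign flips]
  = (1/3)    [43 ≡ 1 mod 3]
  = 1    [(1/3) = 1]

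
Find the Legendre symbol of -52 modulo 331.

(-52/331)
  = -(52/331)    [331 ≡ 3 mod 4 ⇒ (-1/331) = -1]
  = -(13/331)    [331 ≡ 3 mod 8 ⇒ (2/331)^2 = +1]
  = -(331/13)    [QR: 13 ≡ 1 mod 4, sign kept]
  = -(6/13)    [331 ≡ 6 mod 13]
  = (3/13)    [13 ≡ 5 mod 8 ⇒ (2/13) = -1]
  = (13/3)    [QR: 13 ≡ 1 mod 4, sign kept]
  = (1/3)    [13 ≡ 1 mod 3]
  = 1    [(1/3) = 1]

1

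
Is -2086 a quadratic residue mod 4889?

(-2086|4889)
  = (2803|4889)    [-2086 ≡ 2803 mod 4889]
  = (4889|2803)    [QR: 4889 ≡ 1 mod 4, sign kept]
  = (2086|2803)    [4889 ≡ 2086 mod 2803]
  = -(1043|2803)    [2803 ≡ 3 mod 8 ⇒ (2|2803) = -1]
  = (2803|1043)    [QR: both ≡ 3 mod 4, sign flips]
  = (717|1043)    [2803 ≡ 717 mod 1043]
  = (1043|717)    [QR: 717 ≡ 1 mod 4, sign kept]
  = (326|717)    [1043 ≡ 326 mod 717]
  = -(163|717)    [717 ≡ 5 mod 8 ⇒ (2|717) = -1]
  = -(717|163)    [QR: 717 ≡ 1 mod 4, sign kept]
  = -(65|163)    [717 ≡ 65 mod 163]
  = -(163|65)    [QR: 65 ≡ 1 mod 4, sign kept]
  = -(33|65)    [163 ≡ 33 mod 65]
  = -(65|33)    [QR: 33 ≡ 1 mod 4, sign kept]
  = -(32|33)    [65 ≡ 32 mod 33]
  = -(1|33)    [33 ≡ 1 mod 8 ⇒ (2|33)^5 = +1]
  = -1    [(1|33) = 1]
(-2086|4889) = -1, and 4889 is prime, so -2086 is not a quadratic residue mod 4889.

no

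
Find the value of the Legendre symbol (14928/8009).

(14928/8009)
  = (6919/8009)    [14928 ≡ 6919 mod 8009]
  = (8009/6919)    [QR: 8009 ≡ 1 mod 4, sign kept]
  = (1090/6919)    [8009 ≡ 1090 mod 6919]
  = (545/6919)    [6919 ≡ 7 mod 8 ⇒ (2/6919) = +1]
  = (6919/545)    [QR: 545 ≡ 1 mod 4, sign kept]
  = (379/545)    [6919 ≡ 379 mod 545]
  = (545/379)    [QR: 545 ≡ 1 mod 4, sign kept]
  = (166/379)    [545 ≡ 166 mod 379]
  = -(83/379)    [379 ≡ 3 mod 8 ⇒ (2/379) = -1]
  = (379/83)    [QR: both ≡ 3 mod 4, sign flips]
  = (47/83)    [379 ≡ 47 mod 83]
  = -(83/47)    [QR: both ≡ 3 mod 4, sign flips]
  = -(36/47)    [83 ≡ 36 mod 47]
  = -(9/47)    [47 ≡ 7 mod 8 ⇒ (2/47)^2 = +1]
  = -(47/9)    [QR: 9 ≡ 1 mod 4, sign kept]
  = -(2/9)    [47 ≡ 2 mod 9]
  = -(1/9)    [9 ≡ 1 mod 8 ⇒ (2/9) = +1]
  = -1    [(1/9) = 1]

-1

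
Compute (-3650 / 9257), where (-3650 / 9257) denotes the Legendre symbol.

-1

(-3650 / 9257)
  = (5607 / 9257)    [-3650 ≡ 5607 mod 9257]
  = (9257 / 5607)    [QR: 9257 ≡ 1 mod 4, sign kept]
  = (3650 / 5607)    [9257 ≡ 3650 mod 5607]
  = (1825 / 5607)    [5607 ≡ 7 mod 8 ⇒ (2 / 5607) = +1]
  = (5607 / 1825)    [QR: 1825 ≡ 1 mod 4, sign kept]
  = (132 / 1825)    [5607 ≡ 132 mod 1825]
  = (33 / 1825)    [1825 ≡ 1 mod 8 ⇒ (2 / 1825)^2 = +1]
  = (1825 / 33)    [QR: 33 ≡ 1 mod 4, sign kept]
  = (10 / 33)    [1825 ≡ 10 mod 33]
  = (5 / 33)    [33 ≡ 1 mod 8 ⇒ (2 / 33) = +1]
  = (33 / 5)    [QR: 5 ≡ 1 mod 4, sign kept]
  = (3 / 5)    [33 ≡ 3 mod 5]
  = (5 / 3)    [QR: 5 ≡ 1 mod 4, sign kept]
  = (2 / 3)    [5 ≡ 2 mod 3]
  = -(1 / 3)    [3 ≡ 3 mod 8 ⇒ (2 / 3) = -1]
  = -1    [(1 / 3) = 1]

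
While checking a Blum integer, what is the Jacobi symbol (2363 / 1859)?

(2363 / 1859)
  = (504 / 1859)    [2363 ≡ 504 mod 1859]
  = -(63 / 1859)    [1859 ≡ 3 mod 8 ⇒ (2 / 1859)^3 = -1]
  = (1859 / 63)    [QR: both ≡ 3 mod 4, sign flips]
  = (32 / 63)    [1859 ≡ 32 mod 63]
  = (1 / 63)    [63 ≡ 7 mod 8 ⇒ (2 / 63)^5 = +1]
  = 1    [(1 / 63) = 1]

1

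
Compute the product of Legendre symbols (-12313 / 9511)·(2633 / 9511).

1

By multiplicativity, (-12313·2633 / 9511) = (-12313 / 9511)·(2633 / 9511).
First factor (-12313 / 9511):
(-12313 / 9511)
  = -(12313 / 9511)    [9511 ≡ 3 mod 4 ⇒ (-1 / 9511) = -1]
  = -(2802 / 9511)    [12313 ≡ 2802 mod 9511]
  = -(1401 / 9511)    [9511 ≡ 7 mod 8 ⇒ (2 / 9511) = +1]
  = -(9511 / 1401)    [QR: 1401 ≡ 1 mod 4, sign kept]
  = -(1105 / 1401)    [9511 ≡ 1105 mod 1401]
  = -(1401 / 1105)    [QR: 1105 ≡ 1 mod 4, sign kept]
  = -(296 / 1105)    [1401 ≡ 296 mod 1105]
  = -(37 / 1105)    [1105 ≡ 1 mod 8 ⇒ (2 / 1105)^3 = +1]
  = -(1105 / 37)    [QR: 37 ≡ 1 mod 4, sign kept]
  = -(32 / 37)    [1105 ≡ 32 mod 37]
  = (1 / 37)    [37 ≡ 5 mod 8 ⇒ (2 / 37)^5 = -1]
  = 1    [(1 / 37) = 1]
Second factor (2633 / 9511):
(2633 / 9511)
  = (9511 / 2633)    [QR: 2633 ≡ 1 mod 4, sign kept]
  = (1612 / 2633)    [9511 ≡ 1612 mod 2633]
  = (403 / 2633)    [2633 ≡ 1 mod 8 ⇒ (2 / 2633)^2 = +1]
  = (2633 / 403)    [QR: 2633 ≡ 1 mod 4, sign kept]
  = (215 / 403)    [2633 ≡ 215 mod 403]
  = -(403 / 215)    [QR: both ≡ 3 mod 4, sign flips]
  = -(188 / 215)    [403 ≡ 188 mod 215]
  = -(47 / 215)    [215 ≡ 7 mod 8 ⇒ (2 / 215)^2 = +1]
  = (215 / 47)    [QR: both ≡ 3 mod 4, sign flips]
  = (27 / 47)    [215 ≡ 27 mod 47]
  = -(47 / 27)    [QR: both ≡ 3 mod 4, sign flips]
  = -(20 / 27)    [47 ≡ 20 mod 27]
  = -(5 / 27)    [27 ≡ 3 mod 8 ⇒ (2 / 27)^2 = +1]
  = -(27 / 5)    [QR: 5 ≡ 1 mod 4, sign kept]
  = -(2 / 5)    [27 ≡ 2 mod 5]
  = (1 / 5)    [5 ≡ 5 mod 8 ⇒ (2 / 5) = -1]
  = 1    [(1 / 5) = 1]
Product: (1)·(1) = 1.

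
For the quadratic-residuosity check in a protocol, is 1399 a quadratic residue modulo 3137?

(1399|3137)
  = (3137|1399)    [QR: 3137 ≡ 1 mod 4, sign kept]
  = (339|1399)    [3137 ≡ 339 mod 1399]
  = -(1399|339)    [QR: both ≡ 3 mod 4, sign flips]
  = -(43|339)    [1399 ≡ 43 mod 339]
  = (339|43)    [QR: both ≡ 3 mod 4, sign flips]
  = (38|43)    [339 ≡ 38 mod 43]
  = -(19|43)    [43 ≡ 3 mod 8 ⇒ (2|43) = -1]
  = (43|19)    [QR: both ≡ 3 mod 4, sign flips]
  = (5|19)    [43 ≡ 5 mod 19]
  = (19|5)    [QR: 5 ≡ 1 mod 4, sign kept]
  = (4|5)    [19 ≡ 4 mod 5]
  = (1|5)    [5 ≡ 5 mod 8 ⇒ (2|5)^2 = +1]
  = 1    [(1|5) = 1]
The Legendre symbol is 1, so x^2 ≡ 1399 (mod 3137) has solution.

yes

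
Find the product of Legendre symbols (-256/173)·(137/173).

1

By multiplicativity, (-256·137/173) = (-256/173)·(137/173).
First factor (-256/173):
Pull out -1: (-256/173) = (-1/173)·(256/173). Since 173 ≡ 1 (mod 4), (-1/173) = +1. Now have (256/173).
Reduce the numerator: 256 ≡ 83 (mod 173), so (256/173) = (83/173).
173 ≡ 1 (mod 4), so quadratic reciprocity gives (83/173) = (173/83). Reduce: 173 ≡ 7 (mod 83). Now have (7/83).
Both 7 ≡ 3 and 83 ≡ 3 (mod 4), so reciprocity gives (7/83) = -(83/7). Reduce: 83 ≡ 6 (mod 7). Now have -(6/7).
Factor out 2: 6 = 2·3. Since 7 ≡ 7 (mod 8), (2/7) = +1. Now have -(3/7).
Both 3 ≡ 3 and 7 ≡ 3 (mod 4), so reciprocity gives (3/7) = -(7/3). Reduce: 7 ≡ 1 (mod 3). Now have (1/3).
(1/3) = 1. Collecting the sign factors: 1.
Second factor (137/173):
137 ≡ 1 (mod 4), so quadratic reciprocity gives (137/173) = (173/137). Reduce: 173 ≡ 36 (mod 137). Now have (36/137).
Factor out 2: 36 = 2^2·9. Since 137 ≡ 1 (mod 8), (2/137) = +1, and (2/137)^2 = +1. Now have (9/137).
9 ≡ 1 (mod 4), so quadratic reciprocity gives (9/137) = (137/9). Reduce: 137 ≡ 2 (mod 9). Now have (2/9).
Factor out 2: 2 = 2. Since 9 ≡ 1 (mod 8), (2/9) = +1. Now have (1/9).
(1/9) = 1. Collecting the sign factors: 1.
Product: (1)·(1) = 1.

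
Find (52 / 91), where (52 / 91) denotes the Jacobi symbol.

0

Factor out 2: 52 = 2^2·13. Since 91 ≡ 3 (mod 8), (2 / 91) = -1, and (2 / 91)^2 = +1. Now have (13 / 91).
13 ≡ 1 (mod 4), so quadratic reciprocity gives (13 / 91) = (91 / 13). Reduce: 91 ≡ 0 (mod 13). Now have (0 / 13).
The numerator is now 0 with denominator 13 > 1: the symbol is 0.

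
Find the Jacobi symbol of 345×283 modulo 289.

1

By multiplicativity, (345·283/289) = (345/289)·(283/289).
First factor (345/289):
(345/289)
  = (56/289)    [345 ≡ 56 mod 289]
  = (7/289)    [289 ≡ 1 mod 8 ⇒ (2/289)^3 = +1]
  = (289/7)    [QR: 289 ≡ 1 mod 4, sign kept]
  = (2/7)    [289 ≡ 2 mod 7]
  = (1/7)    [7 ≡ 7 mod 8 ⇒ (2/7) = +1]
  = 1    [(1/7) = 1]
Second factor (283/289):
(283/289)
  = (289/283)    [QR: 289 ≡ 1 mod 4, sign kept]
  = (6/283)    [289 ≡ 6 mod 283]
  = -(3/283)    [283 ≡ 3 mod 8 ⇒ (2/283) = -1]
  = (283/3)    [QR: both ≡ 3 mod 4, sign flips]
  = (1/3)    [283 ≡ 1 mod 3]
  = 1    [(1/3) = 1]
Product: (1)·(1) = 1.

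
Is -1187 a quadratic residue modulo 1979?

no

Reduce the numerator: -1187 ≡ 792 (mod 1979), so (-1187/1979) = (792/1979).
Factor out 2: 792 = 2^3·99. Since 1979 ≡ 3 (mod 8), (2/1979) = -1, and (2/1979)^3 = -1. Now have -(99/1979).
Both 99 ≡ 3 and 1979 ≡ 3 (mod 4), so reciprocity gives (99/1979) = -(1979/99). Reduce: 1979 ≡ 98 (mod 99). Now have (98/99).
Factor out 2: 98 = 2·49. Since 99 ≡ 3 (mod 8), (2/99) = -1. Now have -(49/99).
49 ≡ 1 (mod 4), so quadratic reciprocity gives (49/99) = (99/49). Reduce: 99 ≡ 1 (mod 49). Now have -(1/49).
(1/49) = 1. Collecting the sign factors: -1.
The Legendre symbol is -1, so x^2 ≡ -1187 (mod 1979) has no solution.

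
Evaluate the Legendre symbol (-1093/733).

(-1093/733)
  = (1093/733)    [733 ≡ 1 mod 4 ⇒ (-1/733) = +1]
  = (360/733)    [1093 ≡ 360 mod 733]
  = -(45/733)    [733 ≡ 5 mod 8 ⇒ (2/733)^3 = -1]
  = -(733/45)    [QR: 45 ≡ 1 mod 4, sign kept]
  = -(13/45)    [733 ≡ 13 mod 45]
  = -(45/13)    [QR: 13 ≡ 1 mod 4, sign kept]
  = -(6/13)    [45 ≡ 6 mod 13]
  = (3/13)    [13 ≡ 5 mod 8 ⇒ (2/13) = -1]
  = (13/3)    [QR: 13 ≡ 1 mod 4, sign kept]
  = (1/3)    [13 ≡ 1 mod 3]
  = 1    [(1/3) = 1]

1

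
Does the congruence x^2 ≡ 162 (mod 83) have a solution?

no

Reduce the numerator: 162 ≡ 79 (mod 83), so (162/83) = (79/83).
Both 79 ≡ 3 and 83 ≡ 3 (mod 4), so reciprocity gives (79/83) = -(83/79). Reduce: 83 ≡ 4 (mod 79). Now have -(4/79).
Factor out 2: 4 = 2^2. Since 79 ≡ 7 (mod 8), (2/79) = +1, and (2/79)^2 = +1. Now have -(1/79).
(1/79) = 1. Collecting the sign factors: -1.
The Legendre symbol is -1, so x^2 ≡ 162 (mod 83) has no solution.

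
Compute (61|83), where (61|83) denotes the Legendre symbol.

61 ≡ 1 (mod 4), so quadratic reciprocity gives (61|83) = (83|61). Reduce: 83 ≡ 22 (mod 61). Now have (22|61).
Factor out 2: 22 = 2·11. Since 61 ≡ 5 (mod 8), (2|61) = -1. Now have -(11|61).
61 ≡ 1 (mod 4), so quadratic reciprocity gives (11|61) = (61|11). Reduce: 61 ≡ 6 (mod 11). Now have -(6|11).
Factor out 2: 6 = 2·3. Since 11 ≡ 3 (mod 8), (2|11) = -1. Now have (3|11).
Both 3 ≡ 3 and 11 ≡ 3 (mod 4), so reciprocity gives (3|11) = -(11|3). Reduce: 11 ≡ 2 (mod 3). Now have -(2|3).
Factor out 2: 2 = 2. Since 3 ≡ 3 (mod 8), (2|3) = -1. Now have (1|3).
(1|3) = 1. Collecting the sign factors: 1.

1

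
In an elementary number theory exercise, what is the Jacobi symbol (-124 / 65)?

-1

(-124 / 65)
  = (124 / 65)    [65 ≡ 1 mod 4 ⇒ (-1 / 65) = +1]
  = (59 / 65)    [124 ≡ 59 mod 65]
  = (65 / 59)    [QR: 65 ≡ 1 mod 4, sign kept]
  = (6 / 59)    [65 ≡ 6 mod 59]
  = -(3 / 59)    [59 ≡ 3 mod 8 ⇒ (2 / 59) = -1]
  = (59 / 3)    [QR: both ≡ 3 mod 4, sign flips]
  = (2 / 3)    [59 ≡ 2 mod 3]
  = -(1 / 3)    [3 ≡ 3 mod 8 ⇒ (2 / 3) = -1]
  = -1    [(1 / 3) = 1]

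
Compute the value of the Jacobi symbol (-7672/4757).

-1

Reduce the numerator: -7672 ≡ 1842 (mod 4757), so (-7672/4757) = (1842/4757).
Factor out 2: 1842 = 2·921. Since 4757 ≡ 5 (mod 8), (2/4757) = -1. Now have -(921/4757).
921 ≡ 1 (mod 4), so quadratic reciprocity gives (921/4757) = (4757/921). Reduce: 4757 ≡ 152 (mod 921). Now have -(152/921).
Factor out 2: 152 = 2^3·19. Since 921 ≡ 1 (mod 8), (2/921) = +1, and (2/921)^3 = +1. Now have -(19/921).
921 ≡ 1 (mod 4), so quadratic reciprocity gives (19/921) = (921/19). Reduce: 921 ≡ 9 (mod 19). Now have -(9/19).
9 ≡ 1 (mod 4), so quadratic reciprocity gives (9/19) = (19/9). Reduce: 19 ≡ 1 (mod 9). Now have -(1/9).
(1/9) = 1. Collecting the sign factors: -1.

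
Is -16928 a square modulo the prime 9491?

Pull out -1: (-16928/9491) = (-1/9491)·(16928/9491). Since 9491 ≡ 3 (mod 4), (-1/9491) = -1. Now have -(16928/9491).
Reduce the numerator: 16928 ≡ 7437 (mod 9491), so (16928/9491) = (7437/9491).
7437 ≡ 1 (mod 4), so quadratic reciprocity gives (7437/9491) = (9491/7437). Reduce: 9491 ≡ 2054 (mod 7437). Now have -(2054/7437).
Factor out 2: 2054 = 2·1027. Since 7437 ≡ 5 (mod 8), (2/7437) = -1. Now have (1027/7437).
7437 ≡ 1 (mod 4), so quadratic reciprocity gives (1027/7437) = (7437/1027). Reduce: 7437 ≡ 248 (mod 1027). Now have (248/1027).
Factor out 2: 248 = 2^3·31. Since 1027 ≡ 3 (mod 8), (2/1027) = -1, and (2/1027)^3 = -1. Now have -(31/1027).
Both 31 ≡ 3 and 1027 ≡ 3 (mod 4), so reciprocity gives (31/1027) = -(1027/31). Reduce: 1027 ≡ 4 (mod 31). Now have (4/31).
Factor out 2: 4 = 2^2. Since 31 ≡ 7 (mod 8), (2/31) = +1, and (2/31)^2 = +1. Now have (1/31).
(1/31) = 1. Collecting the sign factors: 1.
The Legendre symbol is 1, so x^2 ≡ -16928 (mod 9491) has solution.

yes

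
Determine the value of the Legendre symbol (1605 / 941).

-1

Reduce the numerator: 1605 ≡ 664 (mod 941), so (1605 / 941) = (664 / 941).
Factor out 2: 664 = 2^3·83. Since 941 ≡ 5 (mod 8), (2 / 941) = -1, and (2 / 941)^3 = -1. Now have -(83 / 941).
941 ≡ 1 (mod 4), so quadratic reciprocity gives (83 / 941) = (941 / 83). Reduce: 941 ≡ 28 (mod 83). Now have -(28 / 83).
Factor out 2: 28 = 2^2·7. Since 83 ≡ 3 (mod 8), (2 / 83) = -1, and (2 / 83)^2 = +1. Now have -(7 / 83).
Both 7 ≡ 3 and 83 ≡ 3 (mod 4), so reciprocity gives (7 / 83) = -(83 / 7). Reduce: 83 ≡ 6 (mod 7). Now have (6 / 7).
Factor out 2: 6 = 2·3. Since 7 ≡ 7 (mod 8), (2 / 7) = +1. Now have (3 / 7).
Both 3 ≡ 3 and 7 ≡ 3 (mod 4), so reciprocity gives (3 / 7) = -(7 / 3). Reduce: 7 ≡ 1 (mod 3). Now have -(1 / 3).
(1 / 3) = 1. Collecting the sign factors: -1.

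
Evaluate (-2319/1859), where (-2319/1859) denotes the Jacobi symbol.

-1

Reduce the numerator: -2319 ≡ 1399 (mod 1859), so (-2319/1859) = (1399/1859).
Both 1399 ≡ 3 and 1859 ≡ 3 (mod 4), so reciprocity gives (1399/1859) = -(1859/1399). Reduce: 1859 ≡ 460 (mod 1399). Now have -(460/1399).
Factor out 2: 460 = 2^2·115. Since 1399 ≡ 7 (mod 8), (2/1399) = +1, and (2/1399)^2 = +1. Now have -(115/1399).
Both 115 ≡ 3 and 1399 ≡ 3 (mod 4), so reciprocity gives (115/1399) = -(1399/115). Reduce: 1399 ≡ 19 (mod 115). Now have (19/115).
Both 19 ≡ 3 and 115 ≡ 3 (mod 4), so reciprocity gives (19/115) = -(115/19). Reduce: 115 ≡ 1 (mod 19). Now have -(1/19).
(1/19) = 1. Collecting the sign factors: -1.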